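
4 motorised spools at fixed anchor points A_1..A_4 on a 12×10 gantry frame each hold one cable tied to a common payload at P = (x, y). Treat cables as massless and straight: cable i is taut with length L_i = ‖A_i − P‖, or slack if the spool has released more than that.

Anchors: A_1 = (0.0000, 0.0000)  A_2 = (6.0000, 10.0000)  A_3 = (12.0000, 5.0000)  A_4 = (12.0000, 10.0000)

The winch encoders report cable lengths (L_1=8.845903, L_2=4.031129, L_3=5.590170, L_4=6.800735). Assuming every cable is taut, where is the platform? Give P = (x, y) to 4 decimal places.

circle eqns → linear via eq_j − eq_1; set q_j = A_j·A_j − L_j²
q_1 = 0.0000+0.0000−78.2500 = -78.2500
-12.0000·x − 20.0000·y = q_1−q_2 = -198.0000
-24.0000·x − 10.0000·y = q_1−q_3 = -216.0000
-24.0000·x − 20.0000·y = q_1−q_4 = -276.0000
solve first two rows → x=6.5000, y=6.0000
check cable 4: ‖A_4−P‖² = 46.2500 ≈ L_4² = 46.2500 ✓

(6.5000, 6.0000)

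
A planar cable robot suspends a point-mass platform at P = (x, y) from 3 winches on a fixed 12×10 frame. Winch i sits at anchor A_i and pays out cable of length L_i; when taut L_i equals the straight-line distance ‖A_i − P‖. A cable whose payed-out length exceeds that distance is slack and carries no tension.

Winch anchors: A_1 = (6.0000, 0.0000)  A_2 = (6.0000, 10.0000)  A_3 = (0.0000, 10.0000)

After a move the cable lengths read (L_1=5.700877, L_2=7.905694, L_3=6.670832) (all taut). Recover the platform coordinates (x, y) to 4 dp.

expand ‖A_i−P‖²=L_i² and subtract eq 1 (k_i ≔ ‖A_i‖²−L_i²)
k_1 = 36.0000+0.0000−32.5000 = 3.5000
eq1−eq2 → [0.0000  -20.0000]·P = -70.0000
eq1−eq3 → [12.0000  -20.0000]·P = -52.0000
2×2 solve → P = (1.5000, 3.5000)

(1.5000, 3.5000)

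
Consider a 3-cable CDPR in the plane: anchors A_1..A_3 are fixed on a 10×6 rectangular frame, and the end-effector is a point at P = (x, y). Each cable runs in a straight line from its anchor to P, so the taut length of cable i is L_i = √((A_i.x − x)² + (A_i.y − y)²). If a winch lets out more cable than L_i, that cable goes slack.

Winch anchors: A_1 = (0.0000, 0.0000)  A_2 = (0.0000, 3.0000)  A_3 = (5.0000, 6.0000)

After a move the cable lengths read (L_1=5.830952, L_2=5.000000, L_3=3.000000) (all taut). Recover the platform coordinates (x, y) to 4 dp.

expand ‖A_i−P‖²=L_i² and subtract eq 1 (q_i ≔ ‖A_i‖²−L_i²)
q_1 = 0.0000+0.0000−34.0000 = -34.0000
eq1−eq2 → [0.0000  -6.0000]·P = -18.0000
eq1−eq3 → [-10.0000  -12.0000]·P = -86.0000
2×2 solve → P = (5.0000, 3.0000)

(5.0000, 3.0000)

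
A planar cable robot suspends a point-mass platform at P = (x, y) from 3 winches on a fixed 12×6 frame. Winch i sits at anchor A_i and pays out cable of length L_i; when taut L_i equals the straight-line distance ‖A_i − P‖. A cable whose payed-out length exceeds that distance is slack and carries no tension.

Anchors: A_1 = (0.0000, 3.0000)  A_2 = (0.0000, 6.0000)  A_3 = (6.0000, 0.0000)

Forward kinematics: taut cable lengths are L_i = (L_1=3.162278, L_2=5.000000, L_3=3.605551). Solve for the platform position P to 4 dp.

(3.0000, 2.0000)

expand ‖A_i−P‖²=L_i² and subtract eq 1 (k_i ≔ ‖A_i‖²−L_i²)
k_1 = 0.0000+9.0000−10.0000 = -1.0000
eq1−eq2 → [0.0000  -6.0000]·P = -12.0000
eq1−eq3 → [-12.0000  6.0000]·P = -24.0000
2×2 solve → P = (3.0000, 2.0000)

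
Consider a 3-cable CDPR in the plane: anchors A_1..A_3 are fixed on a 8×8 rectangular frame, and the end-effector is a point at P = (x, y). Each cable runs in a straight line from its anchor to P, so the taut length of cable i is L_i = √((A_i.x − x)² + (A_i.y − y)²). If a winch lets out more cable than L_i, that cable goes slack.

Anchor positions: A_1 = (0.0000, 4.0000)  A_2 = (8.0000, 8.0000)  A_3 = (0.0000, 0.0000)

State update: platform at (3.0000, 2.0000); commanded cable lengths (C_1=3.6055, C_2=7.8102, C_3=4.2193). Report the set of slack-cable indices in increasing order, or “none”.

3

cable 1: L_1 = ‖A_1−P‖ = 3.6056;  C_1 = 3.6055 → taut
cable 2: L_2 = ‖A_2−P‖ = 7.8102;  C_2 = 7.8102 → taut
cable 3: L_3 = ‖A_3−P‖ = 3.6056;  C_3 = 4.2193 → slack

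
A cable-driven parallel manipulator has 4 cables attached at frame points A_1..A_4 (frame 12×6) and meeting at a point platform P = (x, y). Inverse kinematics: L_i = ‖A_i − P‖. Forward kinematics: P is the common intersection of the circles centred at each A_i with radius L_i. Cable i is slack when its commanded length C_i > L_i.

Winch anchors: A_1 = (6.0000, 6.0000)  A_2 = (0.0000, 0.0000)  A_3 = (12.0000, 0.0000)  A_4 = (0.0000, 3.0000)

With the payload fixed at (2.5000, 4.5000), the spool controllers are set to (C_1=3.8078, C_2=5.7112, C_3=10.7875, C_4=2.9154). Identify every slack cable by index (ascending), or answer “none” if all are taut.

i=1: geometric 3.8079 vs commanded 3.8078 ⇒ taut
i=2: geometric 5.1478 vs commanded 5.7112 ⇒ slack
i=3: geometric 10.5119 vs commanded 10.7875 ⇒ slack
i=4: geometric 2.9155 vs commanded 2.9154 ⇒ taut

2, 3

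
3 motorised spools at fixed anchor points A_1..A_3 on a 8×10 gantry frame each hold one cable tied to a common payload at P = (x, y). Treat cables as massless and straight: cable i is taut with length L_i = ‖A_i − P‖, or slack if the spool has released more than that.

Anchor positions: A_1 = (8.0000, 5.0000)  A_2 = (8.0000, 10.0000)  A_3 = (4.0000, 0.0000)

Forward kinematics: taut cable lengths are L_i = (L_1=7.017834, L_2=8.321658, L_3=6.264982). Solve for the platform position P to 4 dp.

(1.0000, 5.5000)

circle eqns → linear via eq_j − eq_1; set k_j = A_j·A_j − L_j²
k_1 = 64.0000+25.0000−49.2500 = 39.7500
0.0000·x − 10.0000·y = k_1−k_2 = -55.0000
8.0000·x + 10.0000·y = k_1−k_3 = 63.0000
solve first two rows → x=1.0000, y=5.5000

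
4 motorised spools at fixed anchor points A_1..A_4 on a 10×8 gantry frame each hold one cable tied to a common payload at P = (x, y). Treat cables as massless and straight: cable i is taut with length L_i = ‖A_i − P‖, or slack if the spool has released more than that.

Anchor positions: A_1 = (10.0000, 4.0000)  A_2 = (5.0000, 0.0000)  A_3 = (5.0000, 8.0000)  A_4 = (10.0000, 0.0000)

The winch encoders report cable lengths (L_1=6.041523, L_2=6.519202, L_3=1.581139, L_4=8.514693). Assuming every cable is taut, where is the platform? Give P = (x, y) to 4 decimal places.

each cable: (A_i−P)·(A_i−P) = L_i²; let q_i = ‖A_i‖²−L_i²
q_1 = 100.0000+16.0000−36.5000 = 79.5000
row 1: 10.0000x + 8.0000y = 97.0000  (q_2=-17.5000)
row 2: 10.0000x − 8.0000y = -7.0000  (q_3=86.5000)
row 3: 0.0000x + 8.0000y = 52.0000  (q_4=27.5000)
Cramer on rows 1–2 → x = 4.5000, y = 6.5000
check cable 4: ‖A_4−P‖² = 72.5000 ≈ L_4² = 72.5000 ✓

(4.5000, 6.5000)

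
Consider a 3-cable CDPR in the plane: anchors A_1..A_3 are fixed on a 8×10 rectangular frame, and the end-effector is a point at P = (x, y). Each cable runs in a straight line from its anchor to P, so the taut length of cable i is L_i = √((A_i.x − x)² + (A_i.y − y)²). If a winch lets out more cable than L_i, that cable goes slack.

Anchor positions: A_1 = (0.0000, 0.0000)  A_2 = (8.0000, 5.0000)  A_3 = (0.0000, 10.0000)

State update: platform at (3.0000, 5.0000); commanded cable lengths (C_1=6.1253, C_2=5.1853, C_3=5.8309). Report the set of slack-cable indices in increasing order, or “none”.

i=1: geometric 5.8310 vs commanded 6.1253 ⇒ slack
i=2: geometric 5.0000 vs commanded 5.1853 ⇒ slack
i=3: geometric 5.8310 vs commanded 5.8309 ⇒ taut

1, 2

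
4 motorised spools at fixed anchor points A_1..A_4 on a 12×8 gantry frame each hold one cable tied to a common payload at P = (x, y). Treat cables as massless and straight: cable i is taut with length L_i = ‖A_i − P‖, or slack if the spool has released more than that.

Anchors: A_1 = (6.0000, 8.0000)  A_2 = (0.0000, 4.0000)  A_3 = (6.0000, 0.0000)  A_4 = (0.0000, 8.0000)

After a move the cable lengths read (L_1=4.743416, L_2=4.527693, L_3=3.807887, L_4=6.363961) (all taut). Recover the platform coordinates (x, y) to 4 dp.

expand ‖A_i−P‖²=L_i² and subtract eq 1 (k_i ≔ ‖A_i‖²−L_i²)
k_1 = 36.0000+64.0000−22.5000 = 77.5000
eq1−eq2 → [12.0000  8.0000]·P = 82.0000
eq1−eq3 → [0.0000  16.0000]·P = 56.0000
eq1−eq4 → [12.0000  0.0000]·P = 54.0000
2×2 solve → P = (4.5000, 3.5000)
check cable 4: ‖A_4−P‖² = 40.5000 ≈ L_4² = 40.5000 ✓

(4.5000, 3.5000)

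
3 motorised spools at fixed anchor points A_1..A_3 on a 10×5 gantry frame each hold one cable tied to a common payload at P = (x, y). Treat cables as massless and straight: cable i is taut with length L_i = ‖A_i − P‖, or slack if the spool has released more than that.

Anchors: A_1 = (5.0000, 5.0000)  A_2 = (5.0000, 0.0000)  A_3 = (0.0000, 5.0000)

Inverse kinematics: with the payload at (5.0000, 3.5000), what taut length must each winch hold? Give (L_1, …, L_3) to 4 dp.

(1.5000, 3.5000, 5.2202)

cable 1: Δx=0.0000, Δy=1.5000; L_1 = √(Δx²+Δy²) = 1.5000
cable 2: Δx=0.0000, Δy=-3.5000; L_2 = √(Δx²+Δy²) = 3.5000
cable 3: Δx=-5.0000, Δy=1.5000; L_3 = √(Δx²+Δy²) = 5.2202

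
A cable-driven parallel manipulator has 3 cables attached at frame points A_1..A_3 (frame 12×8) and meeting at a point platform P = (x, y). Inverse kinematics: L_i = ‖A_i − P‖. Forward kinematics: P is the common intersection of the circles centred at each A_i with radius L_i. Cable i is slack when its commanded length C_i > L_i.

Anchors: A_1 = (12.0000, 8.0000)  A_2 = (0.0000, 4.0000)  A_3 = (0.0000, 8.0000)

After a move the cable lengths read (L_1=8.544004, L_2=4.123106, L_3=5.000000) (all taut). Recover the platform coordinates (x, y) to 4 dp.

expand ‖A_i−P‖²=L_i² and subtract eq 1 (q_i ≔ ‖A_i‖²−L_i²)
q_1 = 144.0000+64.0000−73.0000 = 135.0000
eq1−eq2 → [24.0000  8.0000]·P = 136.0000
eq1−eq3 → [24.0000  0.0000]·P = 96.0000
2×2 solve → P = (4.0000, 5.0000)

(4.0000, 5.0000)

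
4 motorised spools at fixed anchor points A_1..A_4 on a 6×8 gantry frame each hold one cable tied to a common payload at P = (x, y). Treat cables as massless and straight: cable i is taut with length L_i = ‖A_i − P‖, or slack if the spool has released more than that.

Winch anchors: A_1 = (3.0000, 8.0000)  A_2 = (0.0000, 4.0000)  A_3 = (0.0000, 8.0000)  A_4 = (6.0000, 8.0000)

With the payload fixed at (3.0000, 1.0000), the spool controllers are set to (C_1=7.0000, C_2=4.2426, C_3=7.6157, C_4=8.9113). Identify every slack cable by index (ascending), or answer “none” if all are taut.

i=1: geometric 7.0000 vs commanded 7.0000 ⇒ taut
i=2: geometric 4.2426 vs commanded 4.2426 ⇒ taut
i=3: geometric 7.6158 vs commanded 7.6157 ⇒ taut
i=4: geometric 7.6158 vs commanded 8.9113 ⇒ slack

4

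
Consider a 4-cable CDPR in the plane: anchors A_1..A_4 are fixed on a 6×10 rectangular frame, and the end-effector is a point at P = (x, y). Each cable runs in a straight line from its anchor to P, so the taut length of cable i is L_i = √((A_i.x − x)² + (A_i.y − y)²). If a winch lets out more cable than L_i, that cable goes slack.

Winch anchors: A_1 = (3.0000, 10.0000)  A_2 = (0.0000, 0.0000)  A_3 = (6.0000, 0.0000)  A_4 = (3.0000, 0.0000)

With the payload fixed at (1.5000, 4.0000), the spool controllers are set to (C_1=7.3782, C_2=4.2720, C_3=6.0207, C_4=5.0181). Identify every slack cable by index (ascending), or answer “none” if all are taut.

1, 4

i=1: geometric 6.1847 vs commanded 7.3782 ⇒ slack
i=2: geometric 4.2720 vs commanded 4.2720 ⇒ taut
i=3: geometric 6.0208 vs commanded 6.0207 ⇒ taut
i=4: geometric 4.2720 vs commanded 5.0181 ⇒ slack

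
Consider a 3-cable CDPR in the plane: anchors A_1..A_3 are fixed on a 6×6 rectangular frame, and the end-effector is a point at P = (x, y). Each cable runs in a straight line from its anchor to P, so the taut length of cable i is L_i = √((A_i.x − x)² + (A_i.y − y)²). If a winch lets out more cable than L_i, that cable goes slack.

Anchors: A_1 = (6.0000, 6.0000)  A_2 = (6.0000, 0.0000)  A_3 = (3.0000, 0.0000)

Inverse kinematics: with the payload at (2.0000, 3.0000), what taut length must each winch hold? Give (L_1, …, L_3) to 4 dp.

(5.0000, 5.0000, 3.1623)

cable 1: Δx=4.0000, Δy=3.0000; L_1 = √(Δx²+Δy²) = 5.0000
cable 2: Δx=4.0000, Δy=-3.0000; L_2 = √(Δx²+Δy²) = 5.0000
cable 3: Δx=1.0000, Δy=-3.0000; L_3 = √(Δx²+Δy²) = 3.1623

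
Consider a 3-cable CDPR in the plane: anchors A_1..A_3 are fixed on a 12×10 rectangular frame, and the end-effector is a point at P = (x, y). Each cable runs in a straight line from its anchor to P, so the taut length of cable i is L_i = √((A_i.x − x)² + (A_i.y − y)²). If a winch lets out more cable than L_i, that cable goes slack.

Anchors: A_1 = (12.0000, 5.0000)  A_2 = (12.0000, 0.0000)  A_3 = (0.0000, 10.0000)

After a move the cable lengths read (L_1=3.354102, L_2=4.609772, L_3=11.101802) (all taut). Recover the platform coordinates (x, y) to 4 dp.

circle eqns → linear via eq_j − eq_1; set q_j = A_j·A_j − L_j²
q_1 = 144.0000+25.0000−11.2500 = 157.7500
0.0000·x + 10.0000·y = q_1−q_2 = 35.0000
24.0000·x − 10.0000·y = q_1−q_3 = 181.0000
solve first two rows → x=9.0000, y=3.5000

(9.0000, 3.5000)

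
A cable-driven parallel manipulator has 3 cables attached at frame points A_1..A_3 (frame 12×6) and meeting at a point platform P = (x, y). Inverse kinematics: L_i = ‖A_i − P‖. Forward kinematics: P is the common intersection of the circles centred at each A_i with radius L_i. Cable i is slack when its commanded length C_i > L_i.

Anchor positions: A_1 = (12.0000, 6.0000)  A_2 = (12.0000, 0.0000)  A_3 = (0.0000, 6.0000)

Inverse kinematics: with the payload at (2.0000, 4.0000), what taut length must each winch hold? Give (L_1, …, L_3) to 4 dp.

(10.1980, 10.7703, 2.8284)

L_1 = √((12.0000−2.0000)² + (6.0000−4.0000)²) = 10.1980
L_2 = √((12.0000−2.0000)² + (0.0000−4.0000)²) = 10.7703
L_3 = √((0.0000−2.0000)² + (6.0000−4.0000)²) = 2.8284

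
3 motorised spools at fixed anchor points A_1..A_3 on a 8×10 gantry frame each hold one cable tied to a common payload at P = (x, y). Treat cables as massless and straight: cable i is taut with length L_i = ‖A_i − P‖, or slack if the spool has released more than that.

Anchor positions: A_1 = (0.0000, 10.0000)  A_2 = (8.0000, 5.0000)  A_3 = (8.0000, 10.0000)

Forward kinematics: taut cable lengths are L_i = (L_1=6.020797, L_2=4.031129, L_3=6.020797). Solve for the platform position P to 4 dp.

(4.0000, 5.5000)

expand ‖A_i−P‖²=L_i² and subtract eq 1 (c_i ≔ ‖A_i‖²−L_i²)
c_1 = 0.0000+100.0000−36.2500 = 63.7500
eq1−eq2 → [-16.0000  10.0000]·P = -9.0000
eq1−eq3 → [-16.0000  0.0000]·P = -64.0000
2×2 solve → P = (4.0000, 5.5000)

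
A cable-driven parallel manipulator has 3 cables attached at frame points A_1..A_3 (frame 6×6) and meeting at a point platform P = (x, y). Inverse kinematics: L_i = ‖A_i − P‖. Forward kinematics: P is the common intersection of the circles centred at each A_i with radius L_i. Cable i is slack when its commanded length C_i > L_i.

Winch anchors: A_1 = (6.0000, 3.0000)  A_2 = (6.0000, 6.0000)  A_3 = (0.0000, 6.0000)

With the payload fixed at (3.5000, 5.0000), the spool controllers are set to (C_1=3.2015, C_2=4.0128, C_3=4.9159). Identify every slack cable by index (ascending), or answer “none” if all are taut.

2, 3

cable 1: L_1 = ‖A_1−P‖ = 3.2016;  C_1 = 3.2015 → taut
cable 2: L_2 = ‖A_2−P‖ = 2.6926;  C_2 = 4.0128 → slack
cable 3: L_3 = ‖A_3−P‖ = 3.6401;  C_3 = 4.9159 → slack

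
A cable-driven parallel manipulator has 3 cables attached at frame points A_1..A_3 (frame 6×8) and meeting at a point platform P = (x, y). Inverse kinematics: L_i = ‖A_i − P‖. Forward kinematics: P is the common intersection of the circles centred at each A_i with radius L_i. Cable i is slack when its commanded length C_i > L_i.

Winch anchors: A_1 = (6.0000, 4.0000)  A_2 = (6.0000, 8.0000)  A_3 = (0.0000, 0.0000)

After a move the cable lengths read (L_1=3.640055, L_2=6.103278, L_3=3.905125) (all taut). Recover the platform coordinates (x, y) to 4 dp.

(2.5000, 3.0000)

circle eqns → linear via eq_j − eq_1; set c_j = A_j·A_j − L_j²
c_1 = 36.0000+16.0000−13.2500 = 38.7500
0.0000·x − 8.0000·y = c_1−c_2 = -24.0000
12.0000·x + 8.0000·y = c_1−c_3 = 54.0000
solve first two rows → x=2.5000, y=3.0000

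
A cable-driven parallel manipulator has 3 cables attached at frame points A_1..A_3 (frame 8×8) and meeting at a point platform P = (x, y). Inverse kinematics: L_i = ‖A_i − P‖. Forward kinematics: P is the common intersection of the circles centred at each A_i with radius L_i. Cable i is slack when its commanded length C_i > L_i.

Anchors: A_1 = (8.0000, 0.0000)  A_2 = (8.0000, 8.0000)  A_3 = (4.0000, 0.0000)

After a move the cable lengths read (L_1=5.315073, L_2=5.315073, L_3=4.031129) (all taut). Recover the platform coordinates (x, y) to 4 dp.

each cable: (A_i−P)·(A_i−P) = L_i²; let c_i = ‖A_i‖²−L_i²
c_1 = 64.0000+0.0000−28.2500 = 35.7500
row 1: 0.0000x − 16.0000y = -64.0000  (c_2=99.7500)
row 2: 8.0000x + 0.0000y = 36.0000  (c_3=-0.2500)
Cramer on rows 1–2 → x = 4.5000, y = 4.0000

(4.5000, 4.0000)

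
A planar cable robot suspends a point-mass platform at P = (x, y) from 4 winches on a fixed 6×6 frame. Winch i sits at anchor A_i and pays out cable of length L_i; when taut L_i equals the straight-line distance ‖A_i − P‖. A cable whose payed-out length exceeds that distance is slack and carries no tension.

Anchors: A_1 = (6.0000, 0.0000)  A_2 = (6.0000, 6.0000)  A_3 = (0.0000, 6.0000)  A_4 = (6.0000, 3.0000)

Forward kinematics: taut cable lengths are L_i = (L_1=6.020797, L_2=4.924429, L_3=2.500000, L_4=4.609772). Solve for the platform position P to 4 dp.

(1.5000, 4.0000)

expand ‖A_i−P‖²=L_i² and subtract eq 1 (k_i ≔ ‖A_i‖²−L_i²)
k_1 = 36.0000+0.0000−36.2500 = -0.2500
eq1−eq2 → [0.0000  -12.0000]·P = -48.0000
eq1−eq3 → [12.0000  -12.0000]·P = -30.0000
eq1−eq4 → [0.0000  -6.0000]·P = -24.0000
2×2 solve → P = (1.5000, 4.0000)
check cable 4: ‖A_4−P‖² = 21.2500 ≈ L_4² = 21.2500 ✓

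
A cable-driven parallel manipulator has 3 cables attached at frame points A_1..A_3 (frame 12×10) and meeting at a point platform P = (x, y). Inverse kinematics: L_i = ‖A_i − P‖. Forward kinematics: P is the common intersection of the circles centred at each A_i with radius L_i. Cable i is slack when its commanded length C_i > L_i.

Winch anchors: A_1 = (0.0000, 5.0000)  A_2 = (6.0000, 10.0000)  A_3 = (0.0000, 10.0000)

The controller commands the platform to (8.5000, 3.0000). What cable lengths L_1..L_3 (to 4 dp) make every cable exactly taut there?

(8.7321, 7.4330, 11.0114)

L_1 = √((0.0000−8.5000)² + (5.0000−3.0000)²) = 8.7321
L_2 = √((6.0000−8.5000)² + (10.0000−3.0000)²) = 7.4330
L_3 = √((0.0000−8.5000)² + (10.0000−3.0000)²) = 11.0114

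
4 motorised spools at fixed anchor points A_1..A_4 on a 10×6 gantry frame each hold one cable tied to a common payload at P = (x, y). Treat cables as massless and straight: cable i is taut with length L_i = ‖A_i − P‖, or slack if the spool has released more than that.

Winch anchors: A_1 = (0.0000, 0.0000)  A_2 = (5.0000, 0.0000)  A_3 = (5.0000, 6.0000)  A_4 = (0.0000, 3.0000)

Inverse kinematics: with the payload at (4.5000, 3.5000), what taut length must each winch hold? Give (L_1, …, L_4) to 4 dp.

L_1 = √((0.0000−4.5000)² + (0.0000−3.5000)²) = 5.7009
L_2 = √((5.0000−4.5000)² + (0.0000−3.5000)²) = 3.5355
L_3 = √((5.0000−4.5000)² + (6.0000−3.5000)²) = 2.5495
L_4 = √((0.0000−4.5000)² + (3.0000−3.5000)²) = 4.5277

(5.7009, 3.5355, 2.5495, 4.5277)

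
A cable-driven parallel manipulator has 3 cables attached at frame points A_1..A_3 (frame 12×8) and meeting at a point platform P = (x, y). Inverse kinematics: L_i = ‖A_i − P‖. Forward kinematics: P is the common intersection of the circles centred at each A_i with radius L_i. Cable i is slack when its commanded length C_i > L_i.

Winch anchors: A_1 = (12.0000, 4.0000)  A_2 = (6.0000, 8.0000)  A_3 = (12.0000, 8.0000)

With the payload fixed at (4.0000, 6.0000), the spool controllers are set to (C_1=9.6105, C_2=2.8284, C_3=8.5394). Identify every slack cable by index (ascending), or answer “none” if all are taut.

i=1: geometric 8.2462 vs commanded 9.6105 ⇒ slack
i=2: geometric 2.8284 vs commanded 2.8284 ⇒ taut
i=3: geometric 8.2462 vs commanded 8.5394 ⇒ slack

1, 3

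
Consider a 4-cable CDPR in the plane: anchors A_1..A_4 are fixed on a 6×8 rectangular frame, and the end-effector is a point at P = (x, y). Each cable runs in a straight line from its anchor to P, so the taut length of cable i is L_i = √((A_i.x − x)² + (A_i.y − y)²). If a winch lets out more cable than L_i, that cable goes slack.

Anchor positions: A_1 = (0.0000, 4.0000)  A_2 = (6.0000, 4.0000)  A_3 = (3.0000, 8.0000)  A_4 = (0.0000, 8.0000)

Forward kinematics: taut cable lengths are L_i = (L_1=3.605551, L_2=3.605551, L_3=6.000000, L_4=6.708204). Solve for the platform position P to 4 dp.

(3.0000, 2.0000)

expand ‖A_i−P‖²=L_i² and subtract eq 1 (q_i ≔ ‖A_i‖²−L_i²)
q_1 = 0.0000+16.0000−13.0000 = 3.0000
eq1−eq2 → [-12.0000  0.0000]·P = -36.0000
eq1−eq3 → [-6.0000  -8.0000]·P = -34.0000
eq1−eq4 → [0.0000  -8.0000]·P = -16.0000
2×2 solve → P = (3.0000, 2.0000)
check cable 4: ‖A_4−P‖² = 45.0000 ≈ L_4² = 45.0000 ✓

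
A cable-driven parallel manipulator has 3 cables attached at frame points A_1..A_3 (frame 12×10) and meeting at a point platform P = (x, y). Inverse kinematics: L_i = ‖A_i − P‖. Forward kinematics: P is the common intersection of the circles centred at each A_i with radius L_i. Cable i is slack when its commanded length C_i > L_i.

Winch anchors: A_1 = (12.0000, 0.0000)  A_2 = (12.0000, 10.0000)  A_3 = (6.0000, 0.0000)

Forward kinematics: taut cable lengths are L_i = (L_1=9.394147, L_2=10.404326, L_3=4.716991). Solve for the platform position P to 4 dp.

expand ‖A_i−P‖²=L_i² and subtract eq 1 (q_i ≔ ‖A_i‖²−L_i²)
q_1 = 144.0000+0.0000−88.2500 = 55.7500
eq1−eq2 → [0.0000  -20.0000]·P = -80.0000
eq1−eq3 → [12.0000  0.0000]·P = 42.0000
2×2 solve → P = (3.5000, 4.0000)

(3.5000, 4.0000)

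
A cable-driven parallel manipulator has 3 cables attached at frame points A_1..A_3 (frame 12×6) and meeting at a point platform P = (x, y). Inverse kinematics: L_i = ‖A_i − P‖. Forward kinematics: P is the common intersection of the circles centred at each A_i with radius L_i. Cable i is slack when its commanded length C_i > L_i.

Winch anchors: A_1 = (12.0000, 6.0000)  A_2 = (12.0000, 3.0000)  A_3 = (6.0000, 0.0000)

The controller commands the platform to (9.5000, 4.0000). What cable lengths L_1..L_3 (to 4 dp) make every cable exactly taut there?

(3.2016, 2.6926, 5.3151)

cable 1: Δx=2.5000, Δy=2.0000; L_1 = √(Δx²+Δy²) = 3.2016
cable 2: Δx=2.5000, Δy=-1.0000; L_2 = √(Δx²+Δy²) = 2.6926
cable 3: Δx=-3.5000, Δy=-4.0000; L_3 = √(Δx²+Δy²) = 5.3151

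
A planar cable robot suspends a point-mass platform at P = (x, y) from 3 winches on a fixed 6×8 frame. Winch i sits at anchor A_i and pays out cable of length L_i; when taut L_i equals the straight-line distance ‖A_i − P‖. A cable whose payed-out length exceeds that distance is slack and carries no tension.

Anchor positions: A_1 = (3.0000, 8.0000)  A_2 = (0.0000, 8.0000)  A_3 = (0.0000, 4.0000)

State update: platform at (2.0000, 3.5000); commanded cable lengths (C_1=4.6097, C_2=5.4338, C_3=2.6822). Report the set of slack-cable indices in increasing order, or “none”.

2, 3

cable 1: L_1 = ‖A_1−P‖ = 4.6098;  C_1 = 4.6097 → taut
cable 2: L_2 = ‖A_2−P‖ = 4.9244;  C_2 = 5.4338 → slack
cable 3: L_3 = ‖A_3−P‖ = 2.0616;  C_3 = 2.6822 → slack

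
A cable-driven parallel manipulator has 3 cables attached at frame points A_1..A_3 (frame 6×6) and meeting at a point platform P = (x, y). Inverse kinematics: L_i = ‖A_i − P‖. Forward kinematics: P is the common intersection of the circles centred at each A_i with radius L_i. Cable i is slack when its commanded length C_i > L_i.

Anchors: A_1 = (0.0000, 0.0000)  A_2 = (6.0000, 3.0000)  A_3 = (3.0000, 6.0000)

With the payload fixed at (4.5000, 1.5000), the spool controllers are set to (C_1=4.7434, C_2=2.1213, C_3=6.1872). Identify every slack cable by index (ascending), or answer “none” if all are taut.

i=1: geometric 4.7434 vs commanded 4.7434 ⇒ taut
i=2: geometric 2.1213 vs commanded 2.1213 ⇒ taut
i=3: geometric 4.7434 vs commanded 6.1872 ⇒ slack

3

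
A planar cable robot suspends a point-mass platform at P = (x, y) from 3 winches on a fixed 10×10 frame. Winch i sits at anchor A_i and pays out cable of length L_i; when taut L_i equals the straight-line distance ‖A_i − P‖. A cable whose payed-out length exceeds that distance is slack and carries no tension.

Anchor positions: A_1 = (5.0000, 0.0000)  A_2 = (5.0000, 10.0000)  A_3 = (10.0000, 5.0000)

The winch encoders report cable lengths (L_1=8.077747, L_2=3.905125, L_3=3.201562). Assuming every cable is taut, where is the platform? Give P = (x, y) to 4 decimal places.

circle eqns → linear via eq_j − eq_1; set k_j = A_j·A_j − L_j²
k_1 = 25.0000+0.0000−65.2500 = -40.2500
0.0000·x − 20.0000·y = k_1−k_2 = -150.0000
-10.0000·x − 10.0000·y = k_1−k_3 = -155.0000
solve first two rows → x=8.0000, y=7.5000

(8.0000, 7.5000)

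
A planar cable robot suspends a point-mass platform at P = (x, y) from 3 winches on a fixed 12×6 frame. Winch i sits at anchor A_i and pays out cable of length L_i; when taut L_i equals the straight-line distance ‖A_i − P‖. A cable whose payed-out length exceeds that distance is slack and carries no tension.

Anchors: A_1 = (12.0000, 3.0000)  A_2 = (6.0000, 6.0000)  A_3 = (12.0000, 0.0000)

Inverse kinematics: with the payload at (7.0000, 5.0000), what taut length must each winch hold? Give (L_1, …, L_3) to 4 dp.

cable 1: Δx=5.0000, Δy=-2.0000; L_1 = √(Δx²+Δy²) = 5.3852
cable 2: Δx=-1.0000, Δy=1.0000; L_2 = √(Δx²+Δy²) = 1.4142
cable 3: Δx=5.0000, Δy=-5.0000; L_3 = √(Δx²+Δy²) = 7.0711

(5.3852, 1.4142, 7.0711)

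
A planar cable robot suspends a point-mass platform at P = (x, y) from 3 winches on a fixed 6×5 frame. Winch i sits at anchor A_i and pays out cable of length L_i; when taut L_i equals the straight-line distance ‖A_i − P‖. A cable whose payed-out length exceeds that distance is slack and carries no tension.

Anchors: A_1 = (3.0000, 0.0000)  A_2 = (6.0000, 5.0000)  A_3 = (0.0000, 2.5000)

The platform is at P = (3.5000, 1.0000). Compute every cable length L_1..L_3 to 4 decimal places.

(1.1180, 4.7170, 3.8079)

L_1 = √((3.0000−3.5000)² + (0.0000−1.0000)²) = 1.1180
L_2 = √((6.0000−3.5000)² + (5.0000−1.0000)²) = 4.7170
L_3 = √((0.0000−3.5000)² + (2.5000−1.0000)²) = 3.8079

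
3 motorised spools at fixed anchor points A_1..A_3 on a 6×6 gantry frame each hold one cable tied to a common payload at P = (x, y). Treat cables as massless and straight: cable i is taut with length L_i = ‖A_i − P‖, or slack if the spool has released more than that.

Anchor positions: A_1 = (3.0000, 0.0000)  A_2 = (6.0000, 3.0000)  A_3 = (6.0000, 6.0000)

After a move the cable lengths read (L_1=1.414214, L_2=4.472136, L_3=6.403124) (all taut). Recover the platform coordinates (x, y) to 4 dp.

each cable: (A_i−P)·(A_i−P) = L_i²; let c_i = ‖A_i‖²−L_i²
c_1 = 9.0000+0.0000−2.0000 = 7.0000
row 1: -6.0000x − 6.0000y = -18.0000  (c_2=25.0000)
row 2: -6.0000x − 12.0000y = -24.0000  (c_3=31.0000)
Cramer on rows 1–2 → x = 2.0000, y = 1.0000

(2.0000, 1.0000)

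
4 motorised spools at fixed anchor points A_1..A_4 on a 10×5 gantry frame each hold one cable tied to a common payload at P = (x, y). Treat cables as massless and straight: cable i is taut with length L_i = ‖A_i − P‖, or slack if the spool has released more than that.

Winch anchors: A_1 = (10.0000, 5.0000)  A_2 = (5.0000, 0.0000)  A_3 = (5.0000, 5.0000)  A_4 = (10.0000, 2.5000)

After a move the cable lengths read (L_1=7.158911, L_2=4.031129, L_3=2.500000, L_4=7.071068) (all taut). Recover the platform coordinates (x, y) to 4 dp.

each cable: (A_i−P)·(A_i−P) = L_i²; let k_i = ‖A_i‖²−L_i²
k_1 = 100.0000+25.0000−51.2500 = 73.7500
row 1: 10.0000x + 10.0000y = 65.0000  (k_2=8.7500)
row 2: 10.0000x + 0.0000y = 30.0000  (k_3=43.7500)
row 3: 0.0000x + 5.0000y = 17.5000  (k_4=56.2500)
Cramer on rows 1–2 → x = 3.0000, y = 3.5000
check cable 4: ‖A_4−P‖² = 50.0000 ≈ L_4² = 50.0000 ✓

(3.0000, 3.5000)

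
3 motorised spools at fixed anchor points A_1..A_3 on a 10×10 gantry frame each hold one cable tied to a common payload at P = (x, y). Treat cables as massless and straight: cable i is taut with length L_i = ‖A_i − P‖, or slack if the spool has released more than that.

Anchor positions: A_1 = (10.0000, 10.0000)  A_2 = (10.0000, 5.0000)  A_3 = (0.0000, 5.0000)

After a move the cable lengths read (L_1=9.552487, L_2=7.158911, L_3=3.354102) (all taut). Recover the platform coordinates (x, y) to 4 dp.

each cable: (A_i−P)·(A_i−P) = L_i²; let c_i = ‖A_i‖²−L_i²
c_1 = 100.0000+100.0000−91.2500 = 108.7500
row 1: 0.0000x + 10.0000y = 35.0000  (c_2=73.7500)
row 2: 20.0000x + 10.0000y = 95.0000  (c_3=13.7500)
Cramer on rows 1–2 → x = 3.0000, y = 3.5000

(3.0000, 3.5000)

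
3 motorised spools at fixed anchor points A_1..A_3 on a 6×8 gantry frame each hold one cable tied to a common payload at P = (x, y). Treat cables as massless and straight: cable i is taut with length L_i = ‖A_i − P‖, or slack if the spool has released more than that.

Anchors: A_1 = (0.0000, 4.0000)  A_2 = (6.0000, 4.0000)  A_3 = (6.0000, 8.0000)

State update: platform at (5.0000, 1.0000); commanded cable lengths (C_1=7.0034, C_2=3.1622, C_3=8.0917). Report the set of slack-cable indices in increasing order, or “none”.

1, 3

i=1: geometric 5.8310 vs commanded 7.0034 ⇒ slack
i=2: geometric 3.1623 vs commanded 3.1622 ⇒ taut
i=3: geometric 7.0711 vs commanded 8.0917 ⇒ slack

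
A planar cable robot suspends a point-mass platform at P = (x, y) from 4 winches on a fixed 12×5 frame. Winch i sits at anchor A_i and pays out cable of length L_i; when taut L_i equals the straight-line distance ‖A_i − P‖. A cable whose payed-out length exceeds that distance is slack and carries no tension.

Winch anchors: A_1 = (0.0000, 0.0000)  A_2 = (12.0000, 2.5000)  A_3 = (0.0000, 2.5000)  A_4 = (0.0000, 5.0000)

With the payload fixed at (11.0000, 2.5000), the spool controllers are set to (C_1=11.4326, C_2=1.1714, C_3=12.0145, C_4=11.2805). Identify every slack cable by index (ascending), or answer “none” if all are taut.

1, 2, 3

cable 1: √((-11.0000)²+(-2.5000)²)=11.2805, C_1=11.4326: slack
cable 2: √((1.0000)²+(0.0000)²)=1.0000, C_2=1.1714: slack
cable 3: √((-11.0000)²+(0.0000)²)=11.0000, C_3=12.0145: slack
cable 4: √((-11.0000)²+(2.5000)²)=11.2805, C_4=11.2805: taut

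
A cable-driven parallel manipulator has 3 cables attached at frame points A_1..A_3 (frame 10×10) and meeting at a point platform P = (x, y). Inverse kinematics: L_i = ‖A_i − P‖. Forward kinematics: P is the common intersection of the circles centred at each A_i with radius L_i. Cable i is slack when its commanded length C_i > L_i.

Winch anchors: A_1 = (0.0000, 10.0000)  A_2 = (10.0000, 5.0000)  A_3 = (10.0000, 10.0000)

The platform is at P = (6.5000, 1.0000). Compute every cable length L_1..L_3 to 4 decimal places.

L_1: Δ = A_1−P = (-6.5000, 9.0000) → ‖Δ‖ = √123.2500 = 11.1018
L_2: Δ = A_2−P = (3.5000, 4.0000) → ‖Δ‖ = √28.2500 = 5.3151
L_3: Δ = A_3−P = (3.5000, 9.0000) → ‖Δ‖ = √93.2500 = 9.6566

(11.1018, 5.3151, 9.6566)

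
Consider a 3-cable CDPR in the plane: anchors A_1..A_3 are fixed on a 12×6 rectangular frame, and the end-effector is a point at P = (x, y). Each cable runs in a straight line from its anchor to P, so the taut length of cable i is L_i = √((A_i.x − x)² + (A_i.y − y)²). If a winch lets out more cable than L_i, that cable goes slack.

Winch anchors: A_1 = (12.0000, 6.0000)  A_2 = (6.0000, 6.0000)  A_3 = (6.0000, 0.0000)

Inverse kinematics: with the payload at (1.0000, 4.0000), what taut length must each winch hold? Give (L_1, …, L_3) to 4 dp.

cable 1: Δx=11.0000, Δy=2.0000; L_1 = √(Δx²+Δy²) = 11.1803
cable 2: Δx=5.0000, Δy=2.0000; L_2 = √(Δx²+Δy²) = 5.3852
cable 3: Δx=5.0000, Δy=-4.0000; L_3 = √(Δx²+Δy²) = 6.4031

(11.1803, 5.3852, 6.4031)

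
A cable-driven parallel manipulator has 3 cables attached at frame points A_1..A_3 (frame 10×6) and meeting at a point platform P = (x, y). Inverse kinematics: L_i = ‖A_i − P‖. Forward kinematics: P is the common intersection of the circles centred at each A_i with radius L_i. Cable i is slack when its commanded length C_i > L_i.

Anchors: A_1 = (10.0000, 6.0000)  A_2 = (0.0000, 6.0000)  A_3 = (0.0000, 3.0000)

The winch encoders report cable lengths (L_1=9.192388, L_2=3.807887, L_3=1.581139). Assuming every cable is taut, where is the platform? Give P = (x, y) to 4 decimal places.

circle eqns → linear via eq_j − eq_1; set c_j = A_j·A_j − L_j²
c_1 = 100.0000+36.0000−84.5000 = 51.5000
20.0000·x + 0.0000·y = c_1−c_2 = 30.0000
20.0000·x + 6.0000·y = c_1−c_3 = 45.0000
solve first two rows → x=1.5000, y=2.5000

(1.5000, 2.5000)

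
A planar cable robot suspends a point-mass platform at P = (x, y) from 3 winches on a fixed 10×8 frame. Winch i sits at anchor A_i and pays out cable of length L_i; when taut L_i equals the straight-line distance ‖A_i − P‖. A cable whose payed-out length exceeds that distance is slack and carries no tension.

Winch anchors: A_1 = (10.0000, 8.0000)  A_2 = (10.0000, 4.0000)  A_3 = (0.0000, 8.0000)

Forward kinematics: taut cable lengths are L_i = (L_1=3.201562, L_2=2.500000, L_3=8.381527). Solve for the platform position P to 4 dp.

circle eqns → linear via eq_j − eq_1; set q_j = A_j·A_j − L_j²
q_1 = 100.0000+64.0000−10.2500 = 153.7500
0.0000·x + 8.0000·y = q_1−q_2 = 44.0000
20.0000·x + 0.0000·y = q_1−q_3 = 160.0000
solve first two rows → x=8.0000, y=5.5000

(8.0000, 5.5000)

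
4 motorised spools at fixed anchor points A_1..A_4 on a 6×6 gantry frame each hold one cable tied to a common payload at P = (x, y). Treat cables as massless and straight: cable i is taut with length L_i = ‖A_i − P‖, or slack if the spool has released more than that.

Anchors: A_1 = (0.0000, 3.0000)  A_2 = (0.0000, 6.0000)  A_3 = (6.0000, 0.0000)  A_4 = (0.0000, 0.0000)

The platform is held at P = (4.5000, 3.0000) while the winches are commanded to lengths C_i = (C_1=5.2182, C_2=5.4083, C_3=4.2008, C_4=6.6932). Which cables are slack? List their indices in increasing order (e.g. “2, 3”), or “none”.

i=1: geometric 4.5000 vs commanded 5.2182 ⇒ slack
i=2: geometric 5.4083 vs commanded 5.4083 ⇒ taut
i=3: geometric 3.3541 vs commanded 4.2008 ⇒ slack
i=4: geometric 5.4083 vs commanded 6.6932 ⇒ slack

1, 3, 4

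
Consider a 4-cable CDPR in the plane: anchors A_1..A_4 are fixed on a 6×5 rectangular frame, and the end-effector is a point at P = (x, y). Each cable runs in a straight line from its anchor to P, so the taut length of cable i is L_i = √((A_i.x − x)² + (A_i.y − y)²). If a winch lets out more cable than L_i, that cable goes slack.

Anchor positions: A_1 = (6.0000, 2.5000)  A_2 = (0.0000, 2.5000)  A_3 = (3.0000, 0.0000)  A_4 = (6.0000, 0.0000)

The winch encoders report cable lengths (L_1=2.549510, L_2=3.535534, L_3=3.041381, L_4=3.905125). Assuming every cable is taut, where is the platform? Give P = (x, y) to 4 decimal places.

each cable: (A_i−P)·(A_i−P) = L_i²; let k_i = ‖A_i‖²−L_i²
k_1 = 36.0000+6.2500−6.5000 = 35.7500
row 1: 12.0000x + 0.0000y = 42.0000  (k_2=-6.2500)
row 2: 6.0000x + 5.0000y = 36.0000  (k_3=-0.2500)
row 3: 0.0000x + 5.0000y = 15.0000  (k_4=20.7500)
Cramer on rows 1–2 → x = 3.5000, y = 3.0000
check cable 4: ‖A_4−P‖² = 15.2500 ≈ L_4² = 15.2500 ✓

(3.5000, 3.0000)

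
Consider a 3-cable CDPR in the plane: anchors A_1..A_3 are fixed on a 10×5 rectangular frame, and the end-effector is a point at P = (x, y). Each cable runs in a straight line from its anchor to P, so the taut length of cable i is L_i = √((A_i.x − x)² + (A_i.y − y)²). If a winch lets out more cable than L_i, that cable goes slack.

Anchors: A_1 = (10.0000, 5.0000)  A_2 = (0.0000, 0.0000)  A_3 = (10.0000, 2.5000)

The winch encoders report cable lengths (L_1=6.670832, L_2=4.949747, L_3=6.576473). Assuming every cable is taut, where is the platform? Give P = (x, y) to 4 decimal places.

circle eqns → linear via eq_j − eq_1; set k_j = A_j·A_j − L_j²
k_1 = 100.0000+25.0000−44.5000 = 80.5000
20.0000·x + 10.0000·y = k_1−k_2 = 105.0000
0.0000·x + 5.0000·y = k_1−k_3 = 17.5000
solve first two rows → x=3.5000, y=3.5000

(3.5000, 3.5000)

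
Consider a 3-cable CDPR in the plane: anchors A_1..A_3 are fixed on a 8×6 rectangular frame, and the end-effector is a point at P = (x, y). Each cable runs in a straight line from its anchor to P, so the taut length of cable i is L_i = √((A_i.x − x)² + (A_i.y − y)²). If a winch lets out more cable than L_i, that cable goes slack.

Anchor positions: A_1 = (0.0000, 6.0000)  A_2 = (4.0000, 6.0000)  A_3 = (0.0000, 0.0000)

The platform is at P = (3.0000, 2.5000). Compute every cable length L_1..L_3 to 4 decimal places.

L_1: Δ = A_1−P = (-3.0000, 3.5000) → ‖Δ‖ = √21.2500 = 4.6098
L_2: Δ = A_2−P = (1.0000, 3.5000) → ‖Δ‖ = √13.2500 = 3.6401
L_3: Δ = A_3−P = (-3.0000, -2.5000) → ‖Δ‖ = √15.2500 = 3.9051

(4.6098, 3.6401, 3.9051)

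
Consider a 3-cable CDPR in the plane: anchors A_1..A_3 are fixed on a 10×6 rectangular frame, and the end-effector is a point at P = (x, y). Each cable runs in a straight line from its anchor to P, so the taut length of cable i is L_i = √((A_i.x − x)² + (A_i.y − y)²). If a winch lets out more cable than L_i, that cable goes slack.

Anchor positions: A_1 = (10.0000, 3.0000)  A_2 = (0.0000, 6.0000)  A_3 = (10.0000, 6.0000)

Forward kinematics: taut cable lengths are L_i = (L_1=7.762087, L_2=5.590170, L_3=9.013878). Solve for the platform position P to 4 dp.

circle eqns → linear via eq_j − eq_1; set c_j = A_j·A_j − L_j²
c_1 = 100.0000+9.0000−60.2500 = 48.7500
20.0000·x − 6.0000·y = c_1−c_2 = 44.0000
0.0000·x − 6.0000·y = c_1−c_3 = -6.0000
solve first two rows → x=2.5000, y=1.0000

(2.5000, 1.0000)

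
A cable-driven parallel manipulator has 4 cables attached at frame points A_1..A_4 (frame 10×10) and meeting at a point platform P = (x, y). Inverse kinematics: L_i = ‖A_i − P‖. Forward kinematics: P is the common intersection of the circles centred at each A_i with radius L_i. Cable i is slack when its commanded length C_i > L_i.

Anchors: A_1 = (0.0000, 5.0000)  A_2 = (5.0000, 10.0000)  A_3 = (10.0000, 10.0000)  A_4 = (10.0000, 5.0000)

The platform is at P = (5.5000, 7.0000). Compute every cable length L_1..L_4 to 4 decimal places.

(5.8523, 3.0414, 5.4083, 4.9244)

L_1 = √((0.0000−5.5000)² + (5.0000−7.0000)²) = 5.8523
L_2 = √((5.0000−5.5000)² + (10.0000−7.0000)²) = 3.0414
L_3 = √((10.0000−5.5000)² + (10.0000−7.0000)²) = 5.4083
L_4 = √((10.0000−5.5000)² + (5.0000−7.0000)²) = 4.9244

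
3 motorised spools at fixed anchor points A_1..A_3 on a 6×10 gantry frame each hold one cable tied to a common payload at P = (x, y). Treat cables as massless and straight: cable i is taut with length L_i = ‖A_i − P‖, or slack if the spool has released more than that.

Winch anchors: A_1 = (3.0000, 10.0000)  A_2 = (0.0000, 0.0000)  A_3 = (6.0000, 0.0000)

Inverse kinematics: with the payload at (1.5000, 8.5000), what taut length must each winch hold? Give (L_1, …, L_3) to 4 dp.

(2.1213, 8.6313, 9.6177)

L_1 = √((3.0000−1.5000)² + (10.0000−8.5000)²) = 2.1213
L_2 = √((0.0000−1.5000)² + (0.0000−8.5000)²) = 8.6313
L_3 = √((6.0000−1.5000)² + (0.0000−8.5000)²) = 9.6177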